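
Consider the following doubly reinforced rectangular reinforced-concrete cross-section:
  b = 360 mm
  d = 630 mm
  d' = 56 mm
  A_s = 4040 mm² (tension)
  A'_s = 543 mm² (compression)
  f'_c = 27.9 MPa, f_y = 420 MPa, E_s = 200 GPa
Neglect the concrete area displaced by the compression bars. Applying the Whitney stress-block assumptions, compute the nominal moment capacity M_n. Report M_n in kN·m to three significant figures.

M_n ≈ 930 kN·m

Assume both tension and compression steel yield.
Net tension couple steel: A_s − A'_s = 3497 mm².
a = (A_s − A'_s) f_y / (0.85 f'_c b) = 1468740/(0.85 × 27.9 × 360) = 172.04 mm.
c = a/β₁ = 172.04/0.85 = 202.40 mm; ε'_s = 0.003(c − d')/c = 0.0022 ≥ f_y/E_s = 0.0021, so compression steel does yield.
M_n = (A_s − A'_s) f_y (d − a/2) + A'_s f_y (d − d') = [1468740 × (630 − 86.02) + 228060 × (630 − 56)] × 10⁻⁶ = 798.97 + 130.91 = 929.88 kN·m.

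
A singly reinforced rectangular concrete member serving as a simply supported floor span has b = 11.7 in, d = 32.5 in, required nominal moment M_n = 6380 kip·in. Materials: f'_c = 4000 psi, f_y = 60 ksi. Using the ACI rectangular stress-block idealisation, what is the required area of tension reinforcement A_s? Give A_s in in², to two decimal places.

From M_n = 0.85 f'_c a b (d − a/2):
a = d − √(d² − 2M_n/(0.85 f'_c b)) = 32.5 − √(32.5² − 2 × 6380/(0.85 × 4 × 11.7)) = 5.380 in.
A_s = 0.85 f'_c a b / f_y = 0.85 × 4 × 5.380 × 11.7 / 60 = 3.567 in².

A_s ≈ 3.57 in²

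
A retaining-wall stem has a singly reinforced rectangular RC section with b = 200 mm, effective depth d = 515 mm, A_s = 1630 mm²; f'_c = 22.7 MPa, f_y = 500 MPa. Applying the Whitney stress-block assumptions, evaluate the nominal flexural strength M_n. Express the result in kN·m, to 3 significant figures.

T = A_s f_y = 1630 × 500 = 815000 N = 815 kN.
From C = T: a = T/(0.85 f'_c b) = 815000/(0.85 × 22.7 × 200) = 211.19 mm.
M_n = T(d − a/2) = 815 kN × (515 − 105.595) mm = 333.67 kN·m.

M_n ≈ 334 kN·m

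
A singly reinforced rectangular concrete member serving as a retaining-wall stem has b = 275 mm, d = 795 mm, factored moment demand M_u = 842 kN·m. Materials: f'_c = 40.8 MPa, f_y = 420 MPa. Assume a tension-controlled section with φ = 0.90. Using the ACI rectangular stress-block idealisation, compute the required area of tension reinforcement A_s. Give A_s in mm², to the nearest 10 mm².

A_s ≈ 3060 mm²

M_n = M_u/φ = 842/0.90 = 935.556 kN·m.
With M_n = 0.85 f'_c a b (d − a/2), solve the quadratic for a:
a = d − √(d² − 2M_n/(0.85 f'_c b)) = 795 − √(795² − 2 × 935.556×10⁶/(0.85 × 40.8 × 275)) = 134.83 mm.
A_s = 0.85 f'_c a b / f_y = 0.85 × 40.8 × 134.83 × 275 / 420 = 3061.6 mm².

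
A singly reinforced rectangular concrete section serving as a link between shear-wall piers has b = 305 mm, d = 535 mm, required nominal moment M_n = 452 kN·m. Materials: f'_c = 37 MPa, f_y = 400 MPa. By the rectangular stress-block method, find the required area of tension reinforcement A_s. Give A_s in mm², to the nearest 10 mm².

With M_n = 0.85 f'_c a b (d − a/2), solve the quadratic for a:
a = d − √(d² − 2M_n/(0.85 f'_c b)) = 535 − √(535² − 2 × 452×10⁶/(0.85 × 37 × 305)) = 96.84 mm.
A_s = 0.85 f'_c a b / f_y = 0.85 × 37 × 96.84 × 305 / 400 = 2322.3 mm².

A_s ≈ 2320 mm²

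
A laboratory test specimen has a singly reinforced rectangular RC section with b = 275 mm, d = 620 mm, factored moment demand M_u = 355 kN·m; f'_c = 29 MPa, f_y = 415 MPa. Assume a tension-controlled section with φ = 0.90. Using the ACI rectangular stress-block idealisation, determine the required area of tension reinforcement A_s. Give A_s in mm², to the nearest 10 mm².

M_n = M_u/φ = 355/0.90 = 394.444 kN·m.
With M_n = 0.85 f'_c a b (d − a/2), solve the quadratic for a:
a = d − √(d² − 2M_n/(0.85 f'_c b)) = 620 − √(620² − 2 × 394.444×10⁶/(0.85 × 29 × 275)) = 102.29 mm.
A_s = 0.85 f'_c a b / f_y = 0.85 × 29 × 102.29 × 275 / 415 = 1670.8 mm².

A_s ≈ 1670 mm²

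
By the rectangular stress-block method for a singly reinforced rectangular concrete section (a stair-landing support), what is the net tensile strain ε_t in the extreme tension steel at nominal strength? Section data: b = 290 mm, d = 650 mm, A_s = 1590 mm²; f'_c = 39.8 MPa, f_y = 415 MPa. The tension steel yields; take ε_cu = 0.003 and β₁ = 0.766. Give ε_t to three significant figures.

ε_t ≈ 0.0192

a = A_s f_y/(0.85 f'_c b) = 67.26 mm.
β₁ = 0.766, so c = a/β₁ = 67.26/0.766 = 87.81 mm.
From the linear strain diagram with ε_cu = 0.003: ε_t = 0.003 (d − c)/c = 0.003 × (650 − 87.81)/87.81 = 0.0192.
Since ε_t ≥ 0.005, the section is tension-controlled.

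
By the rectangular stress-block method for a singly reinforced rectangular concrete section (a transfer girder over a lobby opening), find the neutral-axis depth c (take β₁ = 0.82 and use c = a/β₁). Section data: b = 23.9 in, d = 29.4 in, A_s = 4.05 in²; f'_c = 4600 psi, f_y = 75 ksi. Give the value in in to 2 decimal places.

T = A_s f_y = 4.05 × 75 = 303.75 kips.
a = T/(0.85 f'_c b) = 303.75/(0.85 × 4.6 × 23.9) = 3.2504 in.
With β₁ = 0.82, c = a/β₁ = 3.2504/0.82 = 3.96 in.

c ≈ 3.96 in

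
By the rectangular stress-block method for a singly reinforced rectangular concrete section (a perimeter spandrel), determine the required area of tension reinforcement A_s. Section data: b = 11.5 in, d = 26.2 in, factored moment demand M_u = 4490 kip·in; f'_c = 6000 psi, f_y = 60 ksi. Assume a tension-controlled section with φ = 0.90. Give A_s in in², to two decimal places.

M_n = M_u/φ = 4490/0.90 = 4988.89 kip·in.
From M_n = 0.85 f'_c a b (d − a/2):
a = d − √(d² − 2M_n/(0.85 f'_c b)) = 26.2 − √(26.2² − 2 × 4988.89/(0.85 × 6 × 11.5)) = 3.477 in.
A_s = 0.85 f'_c a b / f_y = 0.85 × 6 × 3.477 × 11.5 / 60 = 3.399 in².

A_s ≈ 3.40 in²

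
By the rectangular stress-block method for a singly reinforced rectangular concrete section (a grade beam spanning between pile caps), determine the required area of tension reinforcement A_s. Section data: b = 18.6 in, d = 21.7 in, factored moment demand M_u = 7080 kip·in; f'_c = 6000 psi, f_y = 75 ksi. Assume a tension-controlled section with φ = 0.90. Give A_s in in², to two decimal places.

M_n = M_u/φ = 7080/0.90 = 7866.67 kip·in.
From M_n = 0.85 f'_c a b (d − a/2):
a = d − √(d² − 2M_n/(0.85 f'_c b)) = 21.7 − √(21.7² − 2 × 7866.67/(0.85 × 6 × 18.6)) = 4.235 in.
A_s = 0.85 f'_c a b / f_y = 0.85 × 6 × 4.235 × 18.6 / 75 = 5.356 in².

A_s ≈ 5.36 in²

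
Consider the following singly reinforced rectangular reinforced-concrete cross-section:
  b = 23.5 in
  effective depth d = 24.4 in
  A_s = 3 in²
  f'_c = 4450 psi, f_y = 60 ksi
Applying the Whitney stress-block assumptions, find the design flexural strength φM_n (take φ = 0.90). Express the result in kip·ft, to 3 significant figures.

T = A_s f_y = 3 × 60 = 180 kips.
a = T/(0.85 f'_c b) = 180/(0.85 × 4.45 × 23.5) = 2.025 in.
M_n = T(d − a/2) = 180 × (24.4 − 1.0125) = 4209.8 kip·in = 4209.8/12 = 350.82 kip·ft.
φM_n = 0.90 × 350.82 = 315.74 kip·ft.

φM_n ≈ 316 kip·ft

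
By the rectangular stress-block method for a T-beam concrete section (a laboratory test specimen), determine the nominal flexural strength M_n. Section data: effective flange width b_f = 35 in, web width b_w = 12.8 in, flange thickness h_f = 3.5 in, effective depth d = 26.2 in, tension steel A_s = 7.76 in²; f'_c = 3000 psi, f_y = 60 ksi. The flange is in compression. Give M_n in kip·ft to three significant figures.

Tension: T = A_s f_y = 7.76 × 60 = 465.6 kips.
Try a within the flange: a = T/(0.85 f'_c b_f) = 465.6/(0.85 × 3 × 35) = 5.217 in.
a = 5.217 > h_f = 3.5 in: the block extends into the web. Split into flange-overhang and web parts.
C_f = 0.85 f'_c (b_f − b_w) h_f = 0.85 × 3 × (35 − 12.8) × 3.5 = 198.1 kips.
Remaining web compression depth: a_w = (T − C_f)/(0.85 f'_c b_w) = (465.6 − 198.1)/(0.85 × 3 × 12.8) = 8.195 in.
M_n = C_f(d − h_f/2) + (T − C_f)(d − a_w/2) = 198.1 × (26.2 − 1.75) + 267.5 × (26.2 − 4.0975) = 4843.5 + 5912.4 = 10755.9 kip·in.
M_n = 10755.9/12 = 896.33 kip·ft.

M_n ≈ 896 kip·ft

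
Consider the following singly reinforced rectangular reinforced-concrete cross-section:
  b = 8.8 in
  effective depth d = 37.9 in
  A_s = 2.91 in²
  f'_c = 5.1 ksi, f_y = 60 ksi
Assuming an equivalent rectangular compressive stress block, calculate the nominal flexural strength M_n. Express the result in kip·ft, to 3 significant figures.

M_n ≈ 518 kip·ft

T = A_s f_y = 2.91 × 60 = 174.6 kips.
a = T/(0.85 f'_c b) = 174.6/(0.85 × 5.1 × 8.8) = 4.577 in.
M_n = T(d − a/2) = 174.6 × (37.9 − 2.2885) = 6217.8 kip·in = 6217.8/12 = 518.15 kip·ft.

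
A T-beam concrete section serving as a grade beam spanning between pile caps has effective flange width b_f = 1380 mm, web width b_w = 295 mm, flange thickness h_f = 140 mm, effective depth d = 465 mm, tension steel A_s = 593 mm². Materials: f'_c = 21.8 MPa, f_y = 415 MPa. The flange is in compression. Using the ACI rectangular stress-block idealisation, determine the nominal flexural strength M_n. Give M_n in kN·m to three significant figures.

Tension: T = A_s f_y = 593 × 415 = 246095 N.
Try a within the flange: a = T/(0.85 f'_c b_f) = 246095/(0.85 × 21.8 × 1380) = 9.62 mm.
Since a = 9.62 ≤ h_f = 140 mm, the stress block lies entirely in the flange; analyse as a rectangular beam of width b_f.
M_n = T(d − a/2) = 246095 × (465 − 4.81) = 113.25 × 10⁶ N·mm.
M_n = 113.25 kN·m.

M_n ≈ 113 kN·m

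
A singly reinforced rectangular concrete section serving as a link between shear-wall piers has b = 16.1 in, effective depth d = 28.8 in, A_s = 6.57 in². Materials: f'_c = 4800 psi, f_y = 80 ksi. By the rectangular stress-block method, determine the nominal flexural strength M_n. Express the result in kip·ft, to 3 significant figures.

M_n ≈ 1090 kip·ft

T = A_s f_y = 6.57 × 80 = 525.6 kips.
a = T/(0.85 f'_c b) = 525.6/(0.85 × 4.8 × 16.1) = 8.001 in.
M_n = T(d − a/2) = 525.6 × (28.8 − 4.0005) = 13034.6 kip·in = 13034.6/12 = 1086.22 kip·ft.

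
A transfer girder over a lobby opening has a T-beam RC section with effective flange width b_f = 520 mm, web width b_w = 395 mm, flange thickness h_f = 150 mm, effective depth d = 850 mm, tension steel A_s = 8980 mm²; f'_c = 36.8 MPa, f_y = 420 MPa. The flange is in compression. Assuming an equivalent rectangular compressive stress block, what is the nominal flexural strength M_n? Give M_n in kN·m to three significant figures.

Tension: T = A_s f_y = 8980 × 420 = 3771600 N.
Try a within the flange: a = T/(0.85 f'_c b_f) = 3771600/(0.85 × 36.8 × 520) = 231.88 mm.
a = 231.88 > h_f = 150 mm: the block extends into the web. Split into flange-overhang and web parts.
C_f = 0.85 f'_c (b_f − b_w) h_f = 0.85 × 36.8 × (520 − 395) × 150 = 586500 N.
Remaining web compression depth: a_w = (T − C_f)/(0.85 f'_c b_w) = (3771600 − 586500)/(0.85 × 36.8 × 395) = 257.79 mm.
M_n = C_f(d − h_f/2) + (T − C_f)(d − a_w/2) = 586500 × (850 − 75) + 3185100 × (850 − 128.895) = 454.54 + 2296.79 = 2751.33 × 10⁶ N·mm.
M_n = 2751.33 kN·m.

M_n ≈ 2750 kN·m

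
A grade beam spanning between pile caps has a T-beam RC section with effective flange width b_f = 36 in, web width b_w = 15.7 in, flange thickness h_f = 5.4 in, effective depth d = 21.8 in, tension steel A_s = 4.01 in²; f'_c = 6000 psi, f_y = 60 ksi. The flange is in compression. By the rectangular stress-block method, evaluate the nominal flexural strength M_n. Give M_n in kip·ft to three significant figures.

Tension: T = A_s f_y = 4.01 × 60 = 240.6 kips.
Try a within the flange: a = T/(0.85 f'_c b_f) = 240.6/(0.85 × 6 × 36) = 1.310 in.
Since a = 1.310 ≤ h_f = 5.4 in, the stress block lies entirely in the flange; analyse as a rectangular beam of width b_f.
M_n = T(d − a/2) = 240.6 × (21.8 − 0.655) = 5087.5 kip·in.
M_n = 5087.5/12 = 423.96 kip·ft.

M_n ≈ 424 kip·ft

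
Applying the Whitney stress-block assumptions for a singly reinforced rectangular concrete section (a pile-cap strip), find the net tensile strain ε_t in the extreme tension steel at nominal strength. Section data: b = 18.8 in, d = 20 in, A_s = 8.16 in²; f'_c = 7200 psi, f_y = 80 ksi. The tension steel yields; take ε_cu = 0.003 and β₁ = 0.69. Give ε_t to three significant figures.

a = A_s f_y/(0.85 f'_c b) = 5.674 in.
β₁ = 0.69, so c = a/β₁ = 5.674/0.69 = 8.223 in.
From the linear strain diagram with ε_cu = 0.003: ε_t = 0.003 (d − c)/c = 0.003 × (20 − 8.223)/8.223 = 0.00430.
ε_t is between 0.004 and 0.005 — transition zone.

ε_t ≈ 0.00430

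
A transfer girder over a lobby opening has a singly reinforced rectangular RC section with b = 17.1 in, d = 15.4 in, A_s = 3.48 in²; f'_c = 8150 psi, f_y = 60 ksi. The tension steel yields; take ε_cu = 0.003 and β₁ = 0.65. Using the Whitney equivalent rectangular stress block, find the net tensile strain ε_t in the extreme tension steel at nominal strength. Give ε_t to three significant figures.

a = A_s f_y/(0.85 f'_c b) = 1.763 in.
β₁ = 0.65, so c = a/β₁ = 1.763/0.65 = 2.712 in.
From the linear strain diagram with ε_cu = 0.003: ε_t = 0.003 (d − c)/c = 0.003 × (15.4 − 2.712)/2.712 = 0.0140.
Since ε_t ≥ 0.005, the section is tension-controlled.

ε_t ≈ 0.0140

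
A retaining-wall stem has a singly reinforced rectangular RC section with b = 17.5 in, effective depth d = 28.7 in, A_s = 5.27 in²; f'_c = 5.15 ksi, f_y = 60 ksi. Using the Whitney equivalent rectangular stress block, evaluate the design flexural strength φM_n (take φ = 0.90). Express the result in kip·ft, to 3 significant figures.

T = A_s f_y = 5.27 × 60 = 316.2 kips.
a = T/(0.85 f'_c b) = 316.2/(0.85 × 5.15 × 17.5) = 4.128 in.
M_n = T(d − a/2) = 316.2 × (28.7 − 2.064) = 8422.3 kip·in = 8422.3/12 = 701.86 kip·ft.
φM_n = 0.90 × 701.86 = 631.67 kip·ft.

φM_n ≈ 632 kip·ft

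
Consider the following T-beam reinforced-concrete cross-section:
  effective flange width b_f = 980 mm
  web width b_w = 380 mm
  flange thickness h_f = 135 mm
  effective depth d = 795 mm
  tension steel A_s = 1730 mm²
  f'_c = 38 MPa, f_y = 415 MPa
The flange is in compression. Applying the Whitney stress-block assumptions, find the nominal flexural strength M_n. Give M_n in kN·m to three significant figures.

M_n ≈ 563 kN·m

Tension: T = A_s f_y = 1730 × 415 = 717950 N.
Try a within the flange: a = T/(0.85 f'_c b_f) = 717950/(0.85 × 38 × 980) = 22.68 mm.
Since a = 22.68 ≤ h_f = 135 mm, the stress block lies entirely in the flange; analyse as a rectangular beam of width b_f.
M_n = T(d − a/2) = 717950 × (795 − 11.34) = 562.63 × 10⁶ N·mm.
M_n = 562.63 kN·m.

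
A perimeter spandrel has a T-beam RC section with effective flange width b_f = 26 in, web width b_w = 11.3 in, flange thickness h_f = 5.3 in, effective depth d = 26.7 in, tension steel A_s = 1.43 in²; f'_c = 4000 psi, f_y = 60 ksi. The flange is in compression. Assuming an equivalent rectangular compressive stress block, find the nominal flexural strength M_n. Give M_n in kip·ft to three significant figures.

Tension: T = A_s f_y = 1.43 × 60 = 85.8 kips.
Try a within the flange: a = T/(0.85 f'_c b_f) = 85.8/(0.85 × 4 × 26) = 0.971 in.
Since a = 0.971 ≤ h_f = 5.3 in, the stress block lies entirely in the flange; analyse as a rectangular beam of width b_f.
M_n = T(d − a/2) = 85.8 × (26.7 − 0.4855) = 2249.2 kip·in.
M_n = 2249.2/12 = 187.43 kip·ft.

M_n ≈ 187 kip·ft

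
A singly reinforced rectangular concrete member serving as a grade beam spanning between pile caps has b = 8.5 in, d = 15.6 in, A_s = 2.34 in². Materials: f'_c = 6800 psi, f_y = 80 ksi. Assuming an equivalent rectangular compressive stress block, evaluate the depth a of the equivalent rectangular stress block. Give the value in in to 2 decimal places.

a ≈ 3.81 in

T = A_s f_y = 2.34 × 80 = 187.2 kips.
a = T/(0.85 f'_c b) = 187.2/(0.85 × 6.8 × 8.5) = 3.81 in.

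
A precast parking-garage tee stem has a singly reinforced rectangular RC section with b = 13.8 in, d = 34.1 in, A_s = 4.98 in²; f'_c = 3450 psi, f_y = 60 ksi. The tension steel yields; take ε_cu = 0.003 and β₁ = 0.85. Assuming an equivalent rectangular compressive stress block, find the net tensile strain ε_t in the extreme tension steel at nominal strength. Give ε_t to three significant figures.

a = A_s f_y/(0.85 f'_c b) = 7.384 in.
β₁ = 0.85, so c = a/β₁ = 7.384/0.85 = 8.687 in.
From the linear strain diagram with ε_cu = 0.003: ε_t = 0.003 (d − c)/c = 0.003 × (34.1 − 8.687)/8.687 = 0.00878.
Since ε_t ≥ 0.005, the section is tension-controlled.

ε_t ≈ 0.00878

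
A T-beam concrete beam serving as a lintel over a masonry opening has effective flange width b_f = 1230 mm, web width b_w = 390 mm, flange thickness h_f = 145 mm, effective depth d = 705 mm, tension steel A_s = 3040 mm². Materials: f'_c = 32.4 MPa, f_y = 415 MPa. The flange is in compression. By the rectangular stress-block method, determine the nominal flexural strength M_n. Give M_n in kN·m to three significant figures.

Tension: T = A_s f_y = 3040 × 415 = 1261600 N.
Try a within the flange: a = T/(0.85 f'_c b_f) = 1261600/(0.85 × 32.4 × 1230) = 37.24 mm.
Since a = 37.24 ≤ h_f = 145 mm, the stress block lies entirely in the flange; analyse as a rectangular beam of width b_f.
M_n = T(d − a/2) = 1261600 × (705 − 18.62) = 865.94 × 10⁶ N·mm.
M_n = 865.94 kN·m.

M_n ≈ 866 kN·m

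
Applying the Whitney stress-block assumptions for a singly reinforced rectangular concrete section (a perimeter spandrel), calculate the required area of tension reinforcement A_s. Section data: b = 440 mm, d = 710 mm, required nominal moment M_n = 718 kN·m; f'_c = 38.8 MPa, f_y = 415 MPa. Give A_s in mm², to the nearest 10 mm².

A_s ≈ 2570 mm²

With M_n = 0.85 f'_c a b (d − a/2), solve the quadratic for a:
a = d − √(d² − 2M_n/(0.85 f'_c b)) = 710 − √(710² − 2 × 718×10⁶/(0.85 × 38.8 × 440)) = 73.49 mm.
A_s = 0.85 f'_c a b / f_y = 0.85 × 38.8 × 73.49 × 440 / 415 = 2569.7 mm².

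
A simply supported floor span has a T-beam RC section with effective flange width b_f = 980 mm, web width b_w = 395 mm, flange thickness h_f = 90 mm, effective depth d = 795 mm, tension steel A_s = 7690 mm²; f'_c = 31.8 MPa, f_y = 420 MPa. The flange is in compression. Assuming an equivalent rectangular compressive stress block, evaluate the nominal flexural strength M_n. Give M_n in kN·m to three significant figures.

Tension: T = A_s f_y = 7690 × 420 = 3229800 N.
Try a within the flange: a = T/(0.85 f'_c b_f) = 3229800/(0.85 × 31.8 × 980) = 121.93 mm.
a = 121.93 > h_f = 90 mm: the block extends into the web. Split into flange-overhang and web parts.
C_f = 0.85 f'_c (b_f − b_w) h_f = 0.85 × 31.8 × (980 − 395) × 90 = 1423130 N.
Remaining web compression depth: a_w = (T − C_f)/(0.85 f'_c b_w) = (3229800 − 1423130)/(0.85 × 31.8 × 395) = 169.21 mm.
M_n = C_f(d − h_f/2) + (T − C_f)(d − a_w/2) = 1423130 × (795 − 45) + 1806670 × (795 − 84.605) = 1067.35 + 1283.45 = 2350.80 × 10⁶ N·mm.
M_n = 2350.80 kN·m.

M_n ≈ 2350 kN·m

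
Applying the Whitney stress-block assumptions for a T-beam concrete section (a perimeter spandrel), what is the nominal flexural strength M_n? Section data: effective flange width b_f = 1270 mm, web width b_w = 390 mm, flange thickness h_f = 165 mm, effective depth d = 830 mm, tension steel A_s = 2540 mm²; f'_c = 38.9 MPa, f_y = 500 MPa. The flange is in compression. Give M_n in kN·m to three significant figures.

M_n ≈ 1030 kN·m

Tension: T = A_s f_y = 2540 × 500 = 1270000 N.
Try a within the flange: a = T/(0.85 f'_c b_f) = 1270000/(0.85 × 38.9 × 1270) = 30.24 mm.
Since a = 30.24 ≤ h_f = 165 mm, the stress block lies entirely in the flange; analyse as a rectangular beam of width b_f.
M_n = T(d − a/2) = 1270000 × (830 − 15.12) = 1034.90 × 10⁶ N·mm.
M_n = 1034.90 kN·m.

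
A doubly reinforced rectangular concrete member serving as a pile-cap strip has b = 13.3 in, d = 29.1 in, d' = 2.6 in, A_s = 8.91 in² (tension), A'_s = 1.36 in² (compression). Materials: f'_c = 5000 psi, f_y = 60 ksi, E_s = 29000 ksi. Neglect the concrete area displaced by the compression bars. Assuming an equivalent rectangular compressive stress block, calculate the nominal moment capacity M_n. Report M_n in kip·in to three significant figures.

Assume both steels yield.
a = (A_s − A'_s) f_y/(0.85 f'_c b) = (8.91 − 1.36) × 60/(0.85 × 5 × 13.3) = 8.014 in.
c = a/β₁ = 8.014/0.8 = 10.018 in; ε'_s = 0.003(c − d')/c = 0.0022 ≥ ε_y = 0.0021, so the compression steel yields.
M_n = (A_s − A'_s) f_y (d − a/2) + A'_s f_y (d − d') = 453 × (29.1 − 4.007) + 81.6 × (29.1 − 2.6) = 11367.1 + 2162.4 = 13529.5 kip·in.

M_n ≈ 13500 kip·in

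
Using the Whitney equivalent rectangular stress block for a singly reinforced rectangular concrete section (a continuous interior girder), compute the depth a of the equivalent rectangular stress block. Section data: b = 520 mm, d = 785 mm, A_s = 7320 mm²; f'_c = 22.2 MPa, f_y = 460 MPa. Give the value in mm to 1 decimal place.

a ≈ 343.2 mm

T = A_s f_y = 7320 × 460 = 3367200 N = 3367.2 kN.
Setting C = 0.85 f'_c a b equal to T: a = 3367200/(0.85 × 22.2 × 520) = 343.2 mm.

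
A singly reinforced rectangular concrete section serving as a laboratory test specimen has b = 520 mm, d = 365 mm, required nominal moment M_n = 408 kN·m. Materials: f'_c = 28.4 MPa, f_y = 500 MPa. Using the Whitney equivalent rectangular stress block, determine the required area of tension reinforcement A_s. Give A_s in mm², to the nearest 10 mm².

A_s ≈ 2610 mm²

With M_n = 0.85 f'_c a b (d − a/2), solve the quadratic for a:
a = d − √(d² − 2M_n/(0.85 f'_c b)) = 365 − √(365² − 2 × 408×10⁶/(0.85 × 28.4 × 520)) = 103.81 mm.
A_s = 0.85 f'_c a b / f_y = 0.85 × 28.4 × 103.81 × 520 / 500 = 2606.2 mm².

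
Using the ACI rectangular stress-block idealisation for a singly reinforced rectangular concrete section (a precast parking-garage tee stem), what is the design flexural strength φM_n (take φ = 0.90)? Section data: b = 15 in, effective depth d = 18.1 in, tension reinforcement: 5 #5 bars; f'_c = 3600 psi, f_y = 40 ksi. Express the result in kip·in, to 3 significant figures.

φM_n ≈ 972 kip·in

A_s = 5 × 0.31 = 1.55 in².
T = A_s f_y = 1.55 × 40 = 62 kips.
a = T/(0.85 f'_c b) = 62/(0.85 × 3.6 × 15) = 1.351 in.
M_n = T(d − a/2) = 62 × (18.1 − 0.6755) = 1080.3 kip·in.
φM_n = 0.90 × 1080.3 = 972.3 kip·in.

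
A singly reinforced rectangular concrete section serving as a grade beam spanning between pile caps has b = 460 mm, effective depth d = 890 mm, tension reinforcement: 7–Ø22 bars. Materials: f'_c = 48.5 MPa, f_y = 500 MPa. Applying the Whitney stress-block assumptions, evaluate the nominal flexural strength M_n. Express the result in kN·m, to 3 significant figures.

M_n ≈ 1140 kN·m

A_s = 7 × 380 = 2660 mm².
T = A_s f_y = 2660 × 500 = 1330000 N = 1330 kN.
From C = T: a = T/(0.85 f'_c b) = 1330000/(0.85 × 48.5 × 460) = 70.13 mm.
M_n = T(d − a/2) = 1330 kN × (890 − 35.065) mm = 1137.06 kN·m.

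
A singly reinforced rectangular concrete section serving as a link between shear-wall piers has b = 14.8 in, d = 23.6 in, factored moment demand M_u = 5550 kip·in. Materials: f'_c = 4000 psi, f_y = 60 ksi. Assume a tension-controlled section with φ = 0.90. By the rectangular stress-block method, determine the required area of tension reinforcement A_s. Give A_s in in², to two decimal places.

M_n = M_u/φ = 5550/0.90 = 6166.67 kip·in.
From M_n = 0.85 f'_c a b (d − a/2):
a = d − √(d² − 2M_n/(0.85 f'_c b)) = 23.6 − √(23.6² − 2 × 6166.67/(0.85 × 4 × 14.8)) = 5.940 in.
A_s = 0.85 f'_c a b / f_y = 0.85 × 4 × 5.940 × 14.8 / 60 = 4.982 in².

A_s ≈ 4.98 in²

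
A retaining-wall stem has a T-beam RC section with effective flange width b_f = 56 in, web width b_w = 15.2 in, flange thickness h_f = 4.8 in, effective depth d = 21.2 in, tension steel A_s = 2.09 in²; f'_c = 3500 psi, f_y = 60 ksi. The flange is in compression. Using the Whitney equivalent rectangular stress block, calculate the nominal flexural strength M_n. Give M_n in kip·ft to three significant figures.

M_n ≈ 218 kip·ft

Tension: T = A_s f_y = 2.09 × 60 = 125.4 kips.
Try a within the flange: a = T/(0.85 f'_c b_f) = 125.4/(0.85 × 3.5 × 56) = 0.753 in.
Since a = 0.753 ≤ h_f = 4.8 in, the stress block lies entirely in the flange; analyse as a rectangular beam of width b_f.
M_n = T(d − a/2) = 125.4 × (21.2 − 0.3765) = 2611.3 kip·in.
M_n = 2611.3/12 = 217.61 kip·ft.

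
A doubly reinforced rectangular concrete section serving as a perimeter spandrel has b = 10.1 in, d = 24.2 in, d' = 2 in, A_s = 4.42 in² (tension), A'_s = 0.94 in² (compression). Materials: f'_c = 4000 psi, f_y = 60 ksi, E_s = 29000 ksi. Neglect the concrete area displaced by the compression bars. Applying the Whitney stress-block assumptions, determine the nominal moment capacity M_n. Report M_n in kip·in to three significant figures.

Assume both steels yield.
a = (A_s − A'_s) f_y/(0.85 f'_c b) = (4.42 − 0.94) × 60/(0.85 × 4 × 10.1) = 6.080 in.
c = a/β₁ = 6.080/0.85 = 7.153 in; ε'_s = 0.003(c − d')/c = 0.0022 ≥ ε_y = 0.0021, so the compression steel yields.
M_n = (A_s − A'_s) f_y (d − a/2) + A'_s f_y (d − d') = 208.8 × (24.2 − 3.04) + 56.4 × (24.2 − 2) = 4418.2 + 1252.1 = 5670.3 kip·in.

M_n ≈ 5670 kip·in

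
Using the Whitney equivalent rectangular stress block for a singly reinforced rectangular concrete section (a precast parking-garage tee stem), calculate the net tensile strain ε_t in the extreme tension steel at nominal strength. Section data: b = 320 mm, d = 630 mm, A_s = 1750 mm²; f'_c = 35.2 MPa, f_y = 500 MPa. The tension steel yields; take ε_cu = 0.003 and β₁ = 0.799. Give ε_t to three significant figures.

a = A_s f_y/(0.85 f'_c b) = 91.39 mm.
β₁ = 0.799, so c = a/β₁ = 91.39/0.799 = 114.38 mm.
From the linear strain diagram with ε_cu = 0.003: ε_t = 0.003 (d − c)/c = 0.003 × (630 − 114.38)/114.38 = 0.0135.
Since ε_t ≥ 0.005, the section is tension-controlled.

ε_t ≈ 0.0135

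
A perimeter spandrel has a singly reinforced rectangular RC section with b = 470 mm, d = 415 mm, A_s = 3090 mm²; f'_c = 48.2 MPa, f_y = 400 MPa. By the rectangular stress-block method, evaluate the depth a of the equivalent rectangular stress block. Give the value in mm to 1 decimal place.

a ≈ 64.2 mm

T = A_s f_y = 3090 × 400 = 1236000 N = 1236 kN.
Setting C = 0.85 f'_c a b equal to T: a = 1236000/(0.85 × 48.2 × 470) = 64.2 mm.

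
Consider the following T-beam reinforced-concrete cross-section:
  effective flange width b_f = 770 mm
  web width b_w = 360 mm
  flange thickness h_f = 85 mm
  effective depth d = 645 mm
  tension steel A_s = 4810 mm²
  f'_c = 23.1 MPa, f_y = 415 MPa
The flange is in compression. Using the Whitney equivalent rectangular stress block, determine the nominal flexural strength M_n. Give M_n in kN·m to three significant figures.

M_n ≈ 1140 kN·m

Tension: T = A_s f_y = 4810 × 415 = 1996150 N.
Try a within the flange: a = T/(0.85 f'_c b_f) = 1996150/(0.85 × 23.1 × 770) = 132.03 mm.
a = 132.03 > h_f = 85 mm: the block extends into the web. Split into flange-overhang and web parts.
C_f = 0.85 f'_c (b_f − b_w) h_f = 0.85 × 23.1 × (770 − 360) × 85 = 684280 N.
Remaining web compression depth: a_w = (T − C_f)/(0.85 f'_c b_w) = (1996150 − 684280)/(0.85 × 23.1 × 360) = 185.59 mm.
M_n = C_f(d − h_f/2) + (T − C_f)(d − a_w/2) = 684280 × (645 − 42.5) + 1311870 × (645 − 92.795) = 412.28 + 724.42 = 1136.70 × 10⁶ N·mm.
M_n = 1136.70 kN·m.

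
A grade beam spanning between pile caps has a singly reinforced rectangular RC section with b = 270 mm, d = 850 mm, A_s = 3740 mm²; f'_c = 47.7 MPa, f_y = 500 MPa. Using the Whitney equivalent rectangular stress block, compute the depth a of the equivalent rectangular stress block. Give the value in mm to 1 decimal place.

a ≈ 170.8 mm

T = A_s f_y = 3740 × 500 = 1870000 N = 1870 kN.
Setting C = 0.85 f'_c a b equal to T: a = 1870000/(0.85 × 47.7 × 270) = 170.8 mm.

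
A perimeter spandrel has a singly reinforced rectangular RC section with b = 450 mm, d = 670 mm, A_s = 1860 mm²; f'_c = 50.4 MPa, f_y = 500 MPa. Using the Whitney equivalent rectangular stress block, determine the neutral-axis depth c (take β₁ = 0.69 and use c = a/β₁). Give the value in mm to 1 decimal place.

T = A_s f_y = 1860 × 500 = 930000 N = 930 kN.
Setting C = 0.85 f'_c a b equal to T: a = 930000/(0.85 × 50.4 × 450) = 48.242 mm.
With β₁ = 0.69, c = a/β₁ = 48.242/0.69 = 69.9 mm.

c ≈ 69.9 mm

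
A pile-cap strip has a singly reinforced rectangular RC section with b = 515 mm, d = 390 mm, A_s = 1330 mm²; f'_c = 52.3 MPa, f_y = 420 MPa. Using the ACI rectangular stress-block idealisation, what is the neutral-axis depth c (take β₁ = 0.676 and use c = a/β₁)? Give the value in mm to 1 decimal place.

T = A_s f_y = 1330 × 420 = 558600 N = 558.6 kN.
Setting C = 0.85 f'_c a b equal to T: a = 558600/(0.85 × 52.3 × 515) = 24.399 mm.
With β₁ = 0.676, c = a/β₁ = 24.399/0.676 = 36.1 mm.

c ≈ 36.1 mm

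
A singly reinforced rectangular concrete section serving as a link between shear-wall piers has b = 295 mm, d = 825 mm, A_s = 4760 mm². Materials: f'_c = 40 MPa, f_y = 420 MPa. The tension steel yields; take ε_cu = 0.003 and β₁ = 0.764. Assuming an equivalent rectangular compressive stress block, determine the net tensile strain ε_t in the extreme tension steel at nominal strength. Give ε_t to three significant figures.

a = A_s f_y/(0.85 f'_c b) = 199.32 mm.
β₁ = 0.764, so c = a/β₁ = 199.32/0.764 = 260.89 mm.
From the linear strain diagram with ε_cu = 0.003: ε_t = 0.003 (d − c)/c = 0.003 × (825 − 260.89)/260.89 = 0.00649.
Since ε_t ≥ 0.005, the section is tension-controlled.

ε_t ≈ 0.00649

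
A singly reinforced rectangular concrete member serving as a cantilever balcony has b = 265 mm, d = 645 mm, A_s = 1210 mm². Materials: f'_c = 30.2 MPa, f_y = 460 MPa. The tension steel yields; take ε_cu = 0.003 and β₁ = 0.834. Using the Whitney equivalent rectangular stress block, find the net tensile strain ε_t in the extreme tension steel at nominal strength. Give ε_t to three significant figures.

ε_t ≈ 0.0167

a = A_s f_y/(0.85 f'_c b) = 81.82 mm.
β₁ = 0.834, so c = a/β₁ = 81.82/0.834 = 98.11 mm.
From the linear strain diagram with ε_cu = 0.003: ε_t = 0.003 (d − c)/c = 0.003 × (645 − 98.11)/98.11 = 0.0167.
Since ε_t ≥ 0.005, the section is tension-controlled.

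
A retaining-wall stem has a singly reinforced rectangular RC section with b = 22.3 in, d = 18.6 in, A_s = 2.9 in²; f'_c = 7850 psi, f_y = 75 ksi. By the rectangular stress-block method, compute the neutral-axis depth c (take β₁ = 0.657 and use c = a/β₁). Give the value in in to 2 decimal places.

T = A_s f_y = 2.9 × 75 = 217.5 kips.
a = T/(0.85 f'_c b) = 217.5/(0.85 × 7.85 × 22.3) = 1.4617 in.
With β₁ = 0.657, c = a/β₁ = 1.4617/0.657 = 2.22 in.

c ≈ 2.22 in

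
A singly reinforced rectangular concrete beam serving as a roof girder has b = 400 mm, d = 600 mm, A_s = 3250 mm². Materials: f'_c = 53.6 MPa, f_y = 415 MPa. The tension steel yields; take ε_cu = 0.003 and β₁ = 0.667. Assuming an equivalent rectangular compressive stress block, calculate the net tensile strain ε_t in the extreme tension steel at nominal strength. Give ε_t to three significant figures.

a = A_s f_y/(0.85 f'_c b) = 74.01 mm.
β₁ = 0.667, so c = a/β₁ = 74.01/0.667 = 110.96 mm.
From the linear strain diagram with ε_cu = 0.003: ε_t = 0.003 (d − c)/c = 0.003 × (600 − 110.96)/110.96 = 0.0132.
Since ε_t ≥ 0.005, the section is tension-controlled.

ε_t ≈ 0.0132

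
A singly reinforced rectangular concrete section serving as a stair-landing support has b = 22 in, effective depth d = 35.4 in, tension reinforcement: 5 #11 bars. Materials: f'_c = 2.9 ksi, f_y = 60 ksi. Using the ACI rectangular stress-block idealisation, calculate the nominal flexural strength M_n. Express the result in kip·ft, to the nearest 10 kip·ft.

A_s = 5 × 1.56 = 7.8 in².
T = A_s f_y = 7.8 × 60 = 468 kips.
a = T/(0.85 f'_c b) = 468/(0.85 × 2.9 × 22) = 8.630 in.
M_n = T(d − a/2) = 468 × (35.4 − 4.315) = 14547.8 kip·in = 14547.8/12 = 1212.32 kip·ft.

M_n ≈ 1210 kip·ft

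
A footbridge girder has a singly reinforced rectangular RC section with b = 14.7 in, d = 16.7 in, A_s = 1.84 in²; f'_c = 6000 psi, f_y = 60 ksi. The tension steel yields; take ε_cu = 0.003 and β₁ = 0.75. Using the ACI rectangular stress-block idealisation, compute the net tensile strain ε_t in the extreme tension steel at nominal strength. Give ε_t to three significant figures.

ε_t ≈ 0.0225

a = A_s f_y/(0.85 f'_c b) = 1.473 in.
β₁ = 0.75, so c = a/β₁ = 1.473/0.75 = 1.964 in.
From the linear strain diagram with ε_cu = 0.003: ε_t = 0.003 (d − c)/c = 0.003 × (16.7 − 1.964)/1.964 = 0.0225.
Since ε_t ≥ 0.005, the section is tension-controlled.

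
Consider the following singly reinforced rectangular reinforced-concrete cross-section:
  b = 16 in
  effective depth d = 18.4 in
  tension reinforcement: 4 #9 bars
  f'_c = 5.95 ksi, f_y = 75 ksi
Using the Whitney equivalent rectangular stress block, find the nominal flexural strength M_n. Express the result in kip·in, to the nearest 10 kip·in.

M_n ≈ 4960 kip·in

A_s = 4 × 1 = 4 in².
T = A_s f_y = 4 × 75 = 300 kips.
a = T/(0.85 f'_c b) = 300/(0.85 × 5.95 × 16) = 3.707 in.
M_n = T(d − a/2) = 300 × (18.4 − 1.8535) = 4964.0 kip·in.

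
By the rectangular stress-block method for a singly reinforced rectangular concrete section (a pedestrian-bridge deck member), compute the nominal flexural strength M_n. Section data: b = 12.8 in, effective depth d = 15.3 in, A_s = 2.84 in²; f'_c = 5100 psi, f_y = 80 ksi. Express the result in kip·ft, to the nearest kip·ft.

M_n ≈ 251 kip·ft

T = A_s f_y = 2.84 × 80 = 227.2 kips.
a = T/(0.85 f'_c b) = 227.2/(0.85 × 5.1 × 12.8) = 4.095 in.
M_n = T(d − a/2) = 227.2 × (15.3 − 2.0475) = 3011.0 kip·in = 3011.0/12 = 250.92 kip·ft.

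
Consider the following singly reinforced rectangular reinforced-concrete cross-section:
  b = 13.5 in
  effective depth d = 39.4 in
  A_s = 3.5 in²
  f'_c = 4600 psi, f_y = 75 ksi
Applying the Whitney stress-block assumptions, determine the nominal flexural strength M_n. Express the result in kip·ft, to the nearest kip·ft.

T = A_s f_y = 3.5 × 75 = 262.5 kips.
a = T/(0.85 f'_c b) = 262.5/(0.85 × 4.6 × 13.5) = 4.973 in.
M_n = T(d − a/2) = 262.5 × (39.4 − 2.4865) = 9689.8 kip·in = 9689.8/12 = 807.48 kip·ft.

M_n ≈ 807 kip·ft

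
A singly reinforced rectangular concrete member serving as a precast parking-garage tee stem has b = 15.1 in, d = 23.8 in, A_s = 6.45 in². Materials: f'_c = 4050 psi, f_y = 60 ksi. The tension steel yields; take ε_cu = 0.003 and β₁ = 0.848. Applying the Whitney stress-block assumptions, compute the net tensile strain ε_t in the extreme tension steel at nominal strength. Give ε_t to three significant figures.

ε_t ≈ 0.00513

a = A_s f_y/(0.85 f'_c b) = 7.445 in.
β₁ = 0.848, so c = a/β₁ = 7.445/0.848 = 8.779 in.
From the linear strain diagram with ε_cu = 0.003: ε_t = 0.003 (d − c)/c = 0.003 × (23.8 − 8.779)/8.779 = 0.00513.
Since ε_t ≥ 0.005, the section is tension-controlled.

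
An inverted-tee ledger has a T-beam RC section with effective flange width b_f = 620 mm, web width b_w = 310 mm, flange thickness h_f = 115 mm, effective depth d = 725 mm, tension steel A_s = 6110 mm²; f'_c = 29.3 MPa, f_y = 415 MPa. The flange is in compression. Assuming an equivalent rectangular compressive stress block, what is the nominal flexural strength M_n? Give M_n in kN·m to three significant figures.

Tension: T = A_s f_y = 6110 × 415 = 2535650 N.
Try a within the flange: a = T/(0.85 f'_c b_f) = 2535650/(0.85 × 29.3 × 620) = 164.21 mm.
a = 164.21 > h_f = 115 mm: the block extends into the web. Split into flange-overhang and web parts.
C_f = 0.85 f'_c (b_f − b_w) h_f = 0.85 × 29.3 × (620 − 310) × 115 = 887863 N.
Remaining web compression depth: a_w = (T − C_f)/(0.85 f'_c b_w) = (2535650 − 887863)/(0.85 × 29.3 × 310) = 213.43 mm.
M_n = C_f(d − h_f/2) + (T − C_f)(d − a_w/2) = 887863 × (725 − 57.5) + 1647787 × (725 − 106.715) = 592.65 + 1018.80 = 1611.45 × 10⁶ N·mm.
M_n = 1611.45 kN·m.

M_n ≈ 1610 kN·m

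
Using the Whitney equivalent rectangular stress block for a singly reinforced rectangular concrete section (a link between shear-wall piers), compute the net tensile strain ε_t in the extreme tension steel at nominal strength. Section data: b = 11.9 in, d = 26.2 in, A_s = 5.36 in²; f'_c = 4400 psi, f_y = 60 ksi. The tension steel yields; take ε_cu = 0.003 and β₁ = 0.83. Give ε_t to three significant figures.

a = A_s f_y/(0.85 f'_c b) = 7.226 in.
β₁ = 0.83, so c = a/β₁ = 7.226/0.83 = 8.706 in.
From the linear strain diagram with ε_cu = 0.003: ε_t = 0.003 (d − c)/c = 0.003 × (26.2 − 8.706)/8.706 = 0.00603.
Since ε_t ≥ 0.005, the section is tension-controlled.

ε_t ≈ 0.00603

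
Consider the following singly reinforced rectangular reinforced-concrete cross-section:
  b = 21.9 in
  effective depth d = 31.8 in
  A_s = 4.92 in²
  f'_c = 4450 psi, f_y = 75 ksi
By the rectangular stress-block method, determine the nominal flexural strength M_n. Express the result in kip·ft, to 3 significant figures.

T = A_s f_y = 4.92 × 75 = 369 kips.
a = T/(0.85 f'_c b) = 369/(0.85 × 4.45 × 21.9) = 4.455 in.
M_n = T(d − a/2) = 369 × (31.8 − 2.2275) = 10912.3 kip·in = 10912.3/12 = 909.36 kip·ft.

M_n ≈ 909 kip·ft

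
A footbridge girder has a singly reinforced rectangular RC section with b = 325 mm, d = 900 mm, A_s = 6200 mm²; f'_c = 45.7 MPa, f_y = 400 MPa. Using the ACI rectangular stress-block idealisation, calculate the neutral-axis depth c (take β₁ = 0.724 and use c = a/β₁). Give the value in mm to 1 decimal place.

T = A_s f_y = 6200 × 400 = 2480000 N = 2480 kN.
Setting C = 0.85 f'_c a b equal to T: a = 2480000/(0.85 × 45.7 × 325) = 196.441 mm.
With β₁ = 0.724, c = a/β₁ = 196.441/0.724 = 271.3 mm.

c ≈ 271.3 mm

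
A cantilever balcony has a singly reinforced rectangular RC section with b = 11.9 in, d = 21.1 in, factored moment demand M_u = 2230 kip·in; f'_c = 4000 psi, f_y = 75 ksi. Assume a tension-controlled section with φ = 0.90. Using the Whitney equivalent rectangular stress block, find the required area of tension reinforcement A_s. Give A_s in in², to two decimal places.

A_s ≈ 1.69 in²

M_n = M_u/φ = 2230/0.90 = 2477.78 kip·in.
From M_n = 0.85 f'_c a b (d − a/2):
a = d − √(d² − 2M_n/(0.85 f'_c b)) = 21.1 − √(21.1² − 2 × 2477.78/(0.85 × 4 × 11.9)) = 3.135 in.
A_s = 0.85 f'_c a b / f_y = 0.85 × 4 × 3.135 × 11.9 / 75 = 1.691 in².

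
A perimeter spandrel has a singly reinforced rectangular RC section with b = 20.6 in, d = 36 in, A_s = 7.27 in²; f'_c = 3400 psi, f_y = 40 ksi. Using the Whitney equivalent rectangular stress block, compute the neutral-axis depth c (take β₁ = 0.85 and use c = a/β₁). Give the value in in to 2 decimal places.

T = A_s f_y = 7.27 × 40 = 290.8 kips.
a = T/(0.85 f'_c b) = 290.8/(0.85 × 3.4 × 20.6) = 4.8846 in.
With β₁ = 0.85, c = a/β₁ = 4.8846/0.85 = 5.75 in.

c ≈ 5.75 in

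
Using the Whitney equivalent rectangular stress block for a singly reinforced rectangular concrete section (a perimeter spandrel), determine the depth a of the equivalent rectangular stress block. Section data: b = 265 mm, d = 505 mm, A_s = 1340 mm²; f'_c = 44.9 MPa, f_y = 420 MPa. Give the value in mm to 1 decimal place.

a ≈ 55.6 mm

T = A_s f_y = 1340 × 420 = 562800 N = 562.8 kN.
Setting C = 0.85 f'_c a b equal to T: a = 562800/(0.85 × 44.9 × 265) = 55.6 mm.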